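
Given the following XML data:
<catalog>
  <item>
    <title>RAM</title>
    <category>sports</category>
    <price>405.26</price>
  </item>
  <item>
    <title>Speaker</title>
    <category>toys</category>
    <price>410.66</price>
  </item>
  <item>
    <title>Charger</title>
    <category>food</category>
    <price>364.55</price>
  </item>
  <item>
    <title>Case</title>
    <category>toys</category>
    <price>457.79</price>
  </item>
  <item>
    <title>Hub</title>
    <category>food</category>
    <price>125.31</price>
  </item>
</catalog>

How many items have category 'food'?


Scanning <item> elements for <category>food</category>:
  Item 3: Charger -> MATCH
  Item 5: Hub -> MATCH
Count: 2

ANSWER: 2


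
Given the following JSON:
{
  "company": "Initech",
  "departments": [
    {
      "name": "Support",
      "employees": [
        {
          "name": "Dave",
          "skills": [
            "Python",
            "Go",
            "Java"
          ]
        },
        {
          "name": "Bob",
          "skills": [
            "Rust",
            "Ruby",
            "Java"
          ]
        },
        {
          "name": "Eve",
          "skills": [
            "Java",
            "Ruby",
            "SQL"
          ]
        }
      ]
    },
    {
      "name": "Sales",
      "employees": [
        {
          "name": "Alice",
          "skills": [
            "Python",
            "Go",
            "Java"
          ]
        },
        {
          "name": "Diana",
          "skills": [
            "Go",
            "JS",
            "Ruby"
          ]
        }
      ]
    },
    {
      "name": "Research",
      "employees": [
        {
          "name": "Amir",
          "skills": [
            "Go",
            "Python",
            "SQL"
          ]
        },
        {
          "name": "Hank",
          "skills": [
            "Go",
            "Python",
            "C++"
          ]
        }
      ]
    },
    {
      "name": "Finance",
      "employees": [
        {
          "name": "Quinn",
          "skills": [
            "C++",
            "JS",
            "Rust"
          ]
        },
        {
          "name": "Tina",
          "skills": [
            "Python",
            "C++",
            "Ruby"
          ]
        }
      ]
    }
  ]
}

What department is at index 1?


Path: departments[1].name
Value: Sales

ANSWER: Sales


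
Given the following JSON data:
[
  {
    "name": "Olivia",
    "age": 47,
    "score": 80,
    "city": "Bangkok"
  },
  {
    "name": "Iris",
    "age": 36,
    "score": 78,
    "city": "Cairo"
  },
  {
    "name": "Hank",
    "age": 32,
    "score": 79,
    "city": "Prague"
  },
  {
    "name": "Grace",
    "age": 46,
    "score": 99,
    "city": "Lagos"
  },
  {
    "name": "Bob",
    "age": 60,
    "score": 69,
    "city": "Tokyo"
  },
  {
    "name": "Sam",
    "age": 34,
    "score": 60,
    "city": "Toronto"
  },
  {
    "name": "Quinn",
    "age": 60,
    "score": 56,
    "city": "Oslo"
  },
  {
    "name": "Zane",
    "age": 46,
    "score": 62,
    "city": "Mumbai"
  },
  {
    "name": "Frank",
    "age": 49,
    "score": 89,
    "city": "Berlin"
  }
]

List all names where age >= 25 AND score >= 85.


Checking both conditions:
  Olivia (age=47, score=80) -> no
  Iris (age=36, score=78) -> no
  Hank (age=32, score=79) -> no
  Grace (age=46, score=99) -> YES
  Bob (age=60, score=69) -> no
  Sam (age=34, score=60) -> no
  Quinn (age=60, score=56) -> no
  Zane (age=46, score=62) -> no
  Frank (age=49, score=89) -> YES


ANSWER: Grace, Frank


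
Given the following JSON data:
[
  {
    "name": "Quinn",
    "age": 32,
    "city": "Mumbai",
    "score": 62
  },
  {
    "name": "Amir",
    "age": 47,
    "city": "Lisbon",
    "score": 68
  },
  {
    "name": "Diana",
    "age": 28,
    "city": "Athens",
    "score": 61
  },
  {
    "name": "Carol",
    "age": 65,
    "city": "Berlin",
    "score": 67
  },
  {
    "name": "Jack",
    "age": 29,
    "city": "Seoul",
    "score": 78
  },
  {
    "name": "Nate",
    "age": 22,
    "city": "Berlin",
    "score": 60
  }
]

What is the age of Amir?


Looking up record where name = Amir
Record index: 1
Field 'age' = 47

ANSWER: 47


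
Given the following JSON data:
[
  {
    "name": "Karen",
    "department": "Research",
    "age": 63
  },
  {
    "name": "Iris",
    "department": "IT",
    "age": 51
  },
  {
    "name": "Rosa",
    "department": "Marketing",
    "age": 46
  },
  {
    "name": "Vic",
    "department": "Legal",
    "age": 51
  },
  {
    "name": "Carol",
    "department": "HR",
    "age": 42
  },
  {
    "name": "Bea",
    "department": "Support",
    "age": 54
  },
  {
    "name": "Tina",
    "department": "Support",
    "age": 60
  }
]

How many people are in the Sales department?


Scanning records for department = Sales
  No matches found
Count: 0

ANSWER: 0


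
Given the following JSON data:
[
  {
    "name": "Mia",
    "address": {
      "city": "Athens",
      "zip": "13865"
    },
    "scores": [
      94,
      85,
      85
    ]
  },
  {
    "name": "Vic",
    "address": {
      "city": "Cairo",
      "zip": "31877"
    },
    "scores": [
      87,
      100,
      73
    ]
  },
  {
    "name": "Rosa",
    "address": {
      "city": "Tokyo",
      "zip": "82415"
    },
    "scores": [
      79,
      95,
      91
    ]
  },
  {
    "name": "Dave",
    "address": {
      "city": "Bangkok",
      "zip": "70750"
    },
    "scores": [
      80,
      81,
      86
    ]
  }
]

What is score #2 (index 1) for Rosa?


Path: records[2].scores[1]
Value: 95

ANSWER: 95


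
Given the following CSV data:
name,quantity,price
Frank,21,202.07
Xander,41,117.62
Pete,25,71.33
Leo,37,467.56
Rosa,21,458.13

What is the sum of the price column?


Values in 'price' column:
  Row 1: 202.07
  Row 2: 117.62
  Row 3: 71.33
  Row 4: 467.56
  Row 5: 458.13
Sum = 202.07 + 117.62 + 71.33 + 467.56 + 458.13 = 1316.71

ANSWER: 1316.71


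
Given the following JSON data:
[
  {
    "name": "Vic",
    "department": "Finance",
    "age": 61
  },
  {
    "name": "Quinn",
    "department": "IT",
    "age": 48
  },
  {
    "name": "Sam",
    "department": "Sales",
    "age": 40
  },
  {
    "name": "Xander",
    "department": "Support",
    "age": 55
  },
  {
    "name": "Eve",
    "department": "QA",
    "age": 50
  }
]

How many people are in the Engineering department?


Scanning records for department = Engineering
  No matches found
Count: 0

ANSWER: 0


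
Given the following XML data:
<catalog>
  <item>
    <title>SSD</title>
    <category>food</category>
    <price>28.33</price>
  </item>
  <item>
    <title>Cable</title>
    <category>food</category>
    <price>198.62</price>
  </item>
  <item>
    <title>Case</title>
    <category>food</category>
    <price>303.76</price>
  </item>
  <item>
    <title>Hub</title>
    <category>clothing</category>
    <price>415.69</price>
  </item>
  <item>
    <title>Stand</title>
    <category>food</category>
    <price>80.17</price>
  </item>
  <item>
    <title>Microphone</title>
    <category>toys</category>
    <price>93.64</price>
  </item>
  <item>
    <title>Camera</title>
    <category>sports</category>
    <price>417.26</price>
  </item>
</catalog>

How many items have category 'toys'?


Scanning <item> elements for <category>toys</category>:
  Item 6: Microphone -> MATCH
Count: 1

ANSWER: 1


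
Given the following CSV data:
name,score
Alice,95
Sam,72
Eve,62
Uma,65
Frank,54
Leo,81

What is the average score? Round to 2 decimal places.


Scores: 95, 72, 62, 65, 54, 81
Sum = 429
Count = 6
Average = 429 / 6 = 71.50

ANSWER: 71.50


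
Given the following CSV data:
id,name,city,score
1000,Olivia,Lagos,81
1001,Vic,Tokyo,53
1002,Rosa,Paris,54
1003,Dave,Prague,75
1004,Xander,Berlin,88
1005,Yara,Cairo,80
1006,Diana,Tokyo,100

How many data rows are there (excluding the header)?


Counting rows (excluding header):
Header: id,name,city,score
Data rows: 7

ANSWER: 7


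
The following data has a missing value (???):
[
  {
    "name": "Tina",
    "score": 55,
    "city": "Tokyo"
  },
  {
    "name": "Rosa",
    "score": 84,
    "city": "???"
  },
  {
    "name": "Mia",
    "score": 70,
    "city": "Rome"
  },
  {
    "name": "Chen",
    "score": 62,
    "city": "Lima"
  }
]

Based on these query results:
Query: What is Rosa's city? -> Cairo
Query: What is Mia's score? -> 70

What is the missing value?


The missing value is Rosa's city
From query: Rosa's city = Cairo

ANSWER: Cairo


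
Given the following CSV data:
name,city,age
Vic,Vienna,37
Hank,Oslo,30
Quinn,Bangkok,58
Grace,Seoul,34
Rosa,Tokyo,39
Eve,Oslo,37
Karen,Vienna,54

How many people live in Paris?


Scanning city column for 'Paris':
Total matches: 0

ANSWER: 0


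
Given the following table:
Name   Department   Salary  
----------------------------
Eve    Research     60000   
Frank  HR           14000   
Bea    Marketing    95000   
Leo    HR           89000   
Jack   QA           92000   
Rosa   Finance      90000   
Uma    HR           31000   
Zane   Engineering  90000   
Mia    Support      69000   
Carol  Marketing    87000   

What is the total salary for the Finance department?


Finance department members:
  Rosa: 90000
Total = 90000 = 90000

ANSWER: 90000


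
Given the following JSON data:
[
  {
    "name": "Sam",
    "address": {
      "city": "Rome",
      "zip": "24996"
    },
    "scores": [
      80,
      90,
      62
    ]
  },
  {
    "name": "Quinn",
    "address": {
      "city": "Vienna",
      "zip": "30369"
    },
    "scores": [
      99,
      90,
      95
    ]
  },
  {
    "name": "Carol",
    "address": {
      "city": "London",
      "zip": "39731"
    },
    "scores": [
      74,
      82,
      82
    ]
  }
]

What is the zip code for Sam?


Path: records[0].address.zip
Value: 24996

ANSWER: 24996


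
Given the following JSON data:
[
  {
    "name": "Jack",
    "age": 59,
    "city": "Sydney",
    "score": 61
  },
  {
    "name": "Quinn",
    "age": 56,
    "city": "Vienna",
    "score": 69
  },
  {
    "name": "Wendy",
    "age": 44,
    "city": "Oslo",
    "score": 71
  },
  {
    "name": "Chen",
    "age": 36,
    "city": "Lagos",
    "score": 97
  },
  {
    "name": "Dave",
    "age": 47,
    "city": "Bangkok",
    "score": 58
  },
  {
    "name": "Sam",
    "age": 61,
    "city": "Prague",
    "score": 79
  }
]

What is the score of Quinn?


Looking up record where name = Quinn
Record index: 1
Field 'score' = 69

ANSWER: 69


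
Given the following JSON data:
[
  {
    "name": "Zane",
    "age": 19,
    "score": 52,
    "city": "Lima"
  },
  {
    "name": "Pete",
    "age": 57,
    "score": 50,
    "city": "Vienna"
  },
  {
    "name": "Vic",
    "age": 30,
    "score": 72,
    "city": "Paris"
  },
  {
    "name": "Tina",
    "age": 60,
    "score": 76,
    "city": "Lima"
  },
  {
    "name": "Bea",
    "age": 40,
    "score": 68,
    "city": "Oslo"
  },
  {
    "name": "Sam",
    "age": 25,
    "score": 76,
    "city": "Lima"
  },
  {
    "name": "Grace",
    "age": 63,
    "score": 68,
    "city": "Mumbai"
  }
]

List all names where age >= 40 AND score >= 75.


Checking both conditions:
  Zane (age=19, score=52) -> no
  Pete (age=57, score=50) -> no
  Vic (age=30, score=72) -> no
  Tina (age=60, score=76) -> YES
  Bea (age=40, score=68) -> no
  Sam (age=25, score=76) -> no
  Grace (age=63, score=68) -> no


ANSWER: Tina


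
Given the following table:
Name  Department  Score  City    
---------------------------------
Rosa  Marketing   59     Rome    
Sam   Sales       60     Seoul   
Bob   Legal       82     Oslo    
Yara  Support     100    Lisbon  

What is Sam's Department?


Row 2: Sam
Department = Sales

ANSWER: Sales


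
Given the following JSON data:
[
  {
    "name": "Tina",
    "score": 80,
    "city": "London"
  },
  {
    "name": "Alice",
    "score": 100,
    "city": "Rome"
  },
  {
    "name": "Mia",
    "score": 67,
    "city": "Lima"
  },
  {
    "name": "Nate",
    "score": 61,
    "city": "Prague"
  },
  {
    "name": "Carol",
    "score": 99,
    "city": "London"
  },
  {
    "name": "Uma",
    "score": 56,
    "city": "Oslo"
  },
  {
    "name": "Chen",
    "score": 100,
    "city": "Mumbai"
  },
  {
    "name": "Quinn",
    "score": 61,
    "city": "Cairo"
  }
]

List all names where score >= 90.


Filtering records where score >= 90:
  Tina (score=80) -> no
  Alice (score=100) -> YES
  Mia (score=67) -> no
  Nate (score=61) -> no
  Carol (score=99) -> YES
  Uma (score=56) -> no
  Chen (score=100) -> YES
  Quinn (score=61) -> no


ANSWER: Alice, Carol, Chen


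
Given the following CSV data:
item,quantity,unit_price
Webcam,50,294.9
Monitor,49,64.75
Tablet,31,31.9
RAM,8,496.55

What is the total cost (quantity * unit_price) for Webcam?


Row: Webcam
quantity = 50
unit_price = 294.9
total = 50 * 294.9 = 14745.0

ANSWER: 14745.0


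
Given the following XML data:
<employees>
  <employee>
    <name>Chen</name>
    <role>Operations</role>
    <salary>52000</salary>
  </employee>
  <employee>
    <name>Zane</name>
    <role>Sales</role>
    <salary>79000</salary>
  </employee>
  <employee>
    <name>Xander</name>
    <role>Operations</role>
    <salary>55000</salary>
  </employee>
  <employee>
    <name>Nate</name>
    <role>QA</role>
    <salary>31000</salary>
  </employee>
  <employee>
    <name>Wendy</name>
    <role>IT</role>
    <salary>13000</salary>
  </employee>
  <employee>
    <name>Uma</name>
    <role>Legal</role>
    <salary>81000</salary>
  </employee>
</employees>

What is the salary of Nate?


Searching for <employee> with <name>Nate</name>
Found at position 4
<salary>31000</salary>

ANSWER: 31000


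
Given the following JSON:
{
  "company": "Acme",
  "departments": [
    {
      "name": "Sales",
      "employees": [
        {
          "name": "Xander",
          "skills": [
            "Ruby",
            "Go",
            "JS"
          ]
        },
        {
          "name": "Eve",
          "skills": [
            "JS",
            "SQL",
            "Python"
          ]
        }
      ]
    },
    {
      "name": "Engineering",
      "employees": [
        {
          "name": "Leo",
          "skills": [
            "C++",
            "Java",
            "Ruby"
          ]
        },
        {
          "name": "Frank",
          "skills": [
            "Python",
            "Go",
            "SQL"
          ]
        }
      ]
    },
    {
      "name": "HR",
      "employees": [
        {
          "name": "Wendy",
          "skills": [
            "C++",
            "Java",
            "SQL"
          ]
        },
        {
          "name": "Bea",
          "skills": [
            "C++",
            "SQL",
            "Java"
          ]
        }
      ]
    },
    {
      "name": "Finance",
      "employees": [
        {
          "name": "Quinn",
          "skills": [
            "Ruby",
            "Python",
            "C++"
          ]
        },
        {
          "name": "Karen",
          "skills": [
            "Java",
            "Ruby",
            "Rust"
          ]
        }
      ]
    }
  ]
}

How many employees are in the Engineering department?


Path: departments[1].employees
Count: 2

ANSWER: 2


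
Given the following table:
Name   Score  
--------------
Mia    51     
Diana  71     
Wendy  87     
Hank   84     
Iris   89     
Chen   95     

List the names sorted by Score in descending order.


Sorting by Score (descending):
  Chen: 95
  Iris: 89
  Wendy: 87
  Hank: 84
  Diana: 71
  Mia: 51


ANSWER: Chen, Iris, Wendy, Hank, Diana, Mia


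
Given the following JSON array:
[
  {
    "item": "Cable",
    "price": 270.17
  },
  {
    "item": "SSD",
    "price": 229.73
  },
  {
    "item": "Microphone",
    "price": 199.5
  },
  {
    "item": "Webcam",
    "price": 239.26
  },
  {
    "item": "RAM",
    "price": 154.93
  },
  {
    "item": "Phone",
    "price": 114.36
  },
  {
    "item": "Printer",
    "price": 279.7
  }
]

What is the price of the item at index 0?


Array index 0 -> Cable
price = 270.17

ANSWER: 270.17


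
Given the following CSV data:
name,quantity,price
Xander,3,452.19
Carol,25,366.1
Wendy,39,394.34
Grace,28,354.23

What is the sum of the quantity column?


Values in 'quantity' column:
  Row 1: 3
  Row 2: 25
  Row 3: 39
  Row 4: 28
Sum = 3 + 25 + 39 + 28 = 95

ANSWER: 95


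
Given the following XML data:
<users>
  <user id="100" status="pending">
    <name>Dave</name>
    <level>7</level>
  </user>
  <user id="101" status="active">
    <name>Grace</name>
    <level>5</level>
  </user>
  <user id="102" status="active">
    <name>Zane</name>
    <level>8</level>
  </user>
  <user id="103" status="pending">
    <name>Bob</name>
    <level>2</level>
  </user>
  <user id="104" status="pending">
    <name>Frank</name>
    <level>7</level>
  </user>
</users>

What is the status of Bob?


Finding user with name = Bob
user id="103" status="pending"

ANSWER: pending


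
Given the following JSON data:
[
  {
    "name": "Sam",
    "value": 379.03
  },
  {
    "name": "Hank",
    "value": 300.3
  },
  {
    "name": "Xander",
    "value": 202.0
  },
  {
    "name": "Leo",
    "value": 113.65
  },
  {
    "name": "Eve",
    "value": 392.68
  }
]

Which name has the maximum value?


Comparing values:
  Sam: 379.03
  Hank: 300.3
  Xander: 202.0
  Leo: 113.65
  Eve: 392.68
Maximum: Eve (392.68)

ANSWER: Eve


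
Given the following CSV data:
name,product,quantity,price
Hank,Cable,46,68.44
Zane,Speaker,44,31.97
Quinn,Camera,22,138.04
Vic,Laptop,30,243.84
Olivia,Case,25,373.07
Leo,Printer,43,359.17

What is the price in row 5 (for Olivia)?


Row 5: Olivia
Column 'price' = 373.07

ANSWER: 373.07


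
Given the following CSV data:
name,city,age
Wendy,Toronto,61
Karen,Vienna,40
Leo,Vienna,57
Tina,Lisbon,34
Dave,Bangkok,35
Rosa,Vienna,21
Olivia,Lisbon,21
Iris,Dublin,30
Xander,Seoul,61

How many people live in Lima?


Scanning city column for 'Lima':
Total matches: 0

ANSWER: 0


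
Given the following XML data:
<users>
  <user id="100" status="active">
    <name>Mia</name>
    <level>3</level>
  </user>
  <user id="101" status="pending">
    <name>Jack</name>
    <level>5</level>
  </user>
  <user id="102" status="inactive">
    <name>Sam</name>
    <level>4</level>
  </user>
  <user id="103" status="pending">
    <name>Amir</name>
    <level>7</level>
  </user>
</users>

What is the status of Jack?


Finding user with name = Jack
user id="101" status="pending"

ANSWER: pending


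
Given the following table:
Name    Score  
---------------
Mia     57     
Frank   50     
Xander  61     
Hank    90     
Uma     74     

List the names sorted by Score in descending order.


Sorting by Score (descending):
  Hank: 90
  Uma: 74
  Xander: 61
  Mia: 57
  Frank: 50


ANSWER: Hank, Uma, Xander, Mia, Frank


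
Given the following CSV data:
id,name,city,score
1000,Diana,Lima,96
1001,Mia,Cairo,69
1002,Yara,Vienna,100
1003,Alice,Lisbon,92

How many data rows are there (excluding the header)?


Counting rows (excluding header):
Header: id,name,city,score
Data rows: 4

ANSWER: 4


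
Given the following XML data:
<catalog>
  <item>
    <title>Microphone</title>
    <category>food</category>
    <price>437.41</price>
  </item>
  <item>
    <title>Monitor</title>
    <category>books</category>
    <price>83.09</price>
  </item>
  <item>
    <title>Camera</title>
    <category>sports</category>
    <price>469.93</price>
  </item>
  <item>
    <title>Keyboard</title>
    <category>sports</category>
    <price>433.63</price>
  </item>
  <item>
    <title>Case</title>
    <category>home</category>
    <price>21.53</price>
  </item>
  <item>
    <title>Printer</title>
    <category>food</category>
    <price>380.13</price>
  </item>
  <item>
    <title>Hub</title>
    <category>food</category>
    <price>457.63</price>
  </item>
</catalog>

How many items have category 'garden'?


Scanning <item> elements for <category>garden</category>:
Count: 0

ANSWER: 0


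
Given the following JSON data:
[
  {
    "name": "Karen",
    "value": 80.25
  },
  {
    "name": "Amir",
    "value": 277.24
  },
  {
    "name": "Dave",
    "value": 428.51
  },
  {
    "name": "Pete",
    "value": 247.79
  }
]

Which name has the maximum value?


Comparing values:
  Karen: 80.25
  Amir: 277.24
  Dave: 428.51
  Pete: 247.79
Maximum: Dave (428.51)

ANSWER: Dave


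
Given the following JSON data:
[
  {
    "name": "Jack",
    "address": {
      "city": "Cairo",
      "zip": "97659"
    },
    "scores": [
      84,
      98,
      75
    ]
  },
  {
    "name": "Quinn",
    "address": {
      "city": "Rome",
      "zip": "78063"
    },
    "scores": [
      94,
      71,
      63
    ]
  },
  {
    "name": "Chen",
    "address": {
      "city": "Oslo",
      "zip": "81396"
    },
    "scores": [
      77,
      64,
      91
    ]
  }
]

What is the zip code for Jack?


Path: records[0].address.zip
Value: 97659

ANSWER: 97659


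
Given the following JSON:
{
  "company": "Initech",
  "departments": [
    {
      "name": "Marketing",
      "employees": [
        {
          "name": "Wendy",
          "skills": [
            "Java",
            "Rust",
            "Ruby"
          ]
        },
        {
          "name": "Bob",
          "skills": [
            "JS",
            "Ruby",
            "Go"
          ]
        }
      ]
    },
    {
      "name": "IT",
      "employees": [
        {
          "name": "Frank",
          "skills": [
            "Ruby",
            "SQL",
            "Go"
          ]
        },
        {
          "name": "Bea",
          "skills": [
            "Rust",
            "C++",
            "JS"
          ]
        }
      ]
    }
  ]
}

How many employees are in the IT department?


Path: departments[1].employees
Count: 2

ANSWER: 2


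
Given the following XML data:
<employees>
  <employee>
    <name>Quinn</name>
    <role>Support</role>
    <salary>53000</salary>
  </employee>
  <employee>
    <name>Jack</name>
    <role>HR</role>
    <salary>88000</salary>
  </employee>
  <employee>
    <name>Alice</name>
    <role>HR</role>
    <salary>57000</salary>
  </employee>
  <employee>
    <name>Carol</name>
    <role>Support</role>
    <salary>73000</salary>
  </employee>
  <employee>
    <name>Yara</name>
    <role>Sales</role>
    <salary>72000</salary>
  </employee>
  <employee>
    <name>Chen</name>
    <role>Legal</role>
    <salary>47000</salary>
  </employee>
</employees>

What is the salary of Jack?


Searching for <employee> with <name>Jack</name>
Found at position 2
<salary>88000</salary>

ANSWER: 88000


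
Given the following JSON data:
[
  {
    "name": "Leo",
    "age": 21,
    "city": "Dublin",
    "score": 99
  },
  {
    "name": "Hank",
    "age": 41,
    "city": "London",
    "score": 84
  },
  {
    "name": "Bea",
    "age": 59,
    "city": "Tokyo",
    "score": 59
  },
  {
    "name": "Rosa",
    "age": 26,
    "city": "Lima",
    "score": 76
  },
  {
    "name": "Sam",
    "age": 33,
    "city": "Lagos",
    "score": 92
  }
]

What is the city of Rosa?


Looking up record where name = Rosa
Record index: 3
Field 'city' = Lima

ANSWER: Lima


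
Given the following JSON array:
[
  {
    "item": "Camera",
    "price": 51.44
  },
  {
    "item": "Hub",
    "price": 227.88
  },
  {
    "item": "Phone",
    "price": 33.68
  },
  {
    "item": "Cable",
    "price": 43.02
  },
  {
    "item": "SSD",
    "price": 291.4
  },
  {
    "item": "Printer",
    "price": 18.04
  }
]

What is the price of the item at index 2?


Array index 2 -> Phone
price = 33.68

ANSWER: 33.68


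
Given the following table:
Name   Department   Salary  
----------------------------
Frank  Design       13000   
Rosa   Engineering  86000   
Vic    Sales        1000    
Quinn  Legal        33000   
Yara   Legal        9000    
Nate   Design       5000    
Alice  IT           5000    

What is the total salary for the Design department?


Design department members:
  Frank: 13000
  Nate: 5000
Total = 13000 + 5000 = 18000

ANSWER: 18000


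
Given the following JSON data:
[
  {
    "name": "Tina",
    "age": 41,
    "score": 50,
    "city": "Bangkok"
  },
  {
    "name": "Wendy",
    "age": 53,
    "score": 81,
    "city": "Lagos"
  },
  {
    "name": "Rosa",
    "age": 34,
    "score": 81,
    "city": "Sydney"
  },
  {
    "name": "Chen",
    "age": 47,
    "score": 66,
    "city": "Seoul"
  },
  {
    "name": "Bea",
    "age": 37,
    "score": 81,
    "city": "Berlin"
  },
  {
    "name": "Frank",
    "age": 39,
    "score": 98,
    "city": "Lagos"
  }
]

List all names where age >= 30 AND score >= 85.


Checking both conditions:
  Tina (age=41, score=50) -> no
  Wendy (age=53, score=81) -> no
  Rosa (age=34, score=81) -> no
  Chen (age=47, score=66) -> no
  Bea (age=37, score=81) -> no
  Frank (age=39, score=98) -> YES


ANSWER: Frank


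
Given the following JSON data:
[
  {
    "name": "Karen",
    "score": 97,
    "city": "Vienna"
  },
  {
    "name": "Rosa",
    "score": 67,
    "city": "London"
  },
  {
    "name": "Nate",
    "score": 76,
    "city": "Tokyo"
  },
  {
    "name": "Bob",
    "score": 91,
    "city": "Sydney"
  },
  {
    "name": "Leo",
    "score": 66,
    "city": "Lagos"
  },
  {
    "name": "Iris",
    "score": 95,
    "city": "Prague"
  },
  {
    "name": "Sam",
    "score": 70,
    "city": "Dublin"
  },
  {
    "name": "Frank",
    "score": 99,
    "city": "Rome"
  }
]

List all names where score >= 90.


Filtering records where score >= 90:
  Karen (score=97) -> YES
  Rosa (score=67) -> no
  Nate (score=76) -> no
  Bob (score=91) -> YES
  Leo (score=66) -> no
  Iris (score=95) -> YES
  Sam (score=70) -> no
  Frank (score=99) -> YES


ANSWER: Karen, Bob, Iris, Frank


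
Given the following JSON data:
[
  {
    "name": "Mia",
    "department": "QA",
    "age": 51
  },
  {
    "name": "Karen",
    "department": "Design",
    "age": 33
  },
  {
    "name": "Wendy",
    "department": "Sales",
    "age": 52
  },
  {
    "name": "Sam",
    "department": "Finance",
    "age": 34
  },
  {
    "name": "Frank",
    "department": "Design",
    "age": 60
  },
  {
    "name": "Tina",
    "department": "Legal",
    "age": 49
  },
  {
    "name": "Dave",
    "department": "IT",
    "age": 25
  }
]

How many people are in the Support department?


Scanning records for department = Support
  No matches found
Count: 0

ANSWER: 0


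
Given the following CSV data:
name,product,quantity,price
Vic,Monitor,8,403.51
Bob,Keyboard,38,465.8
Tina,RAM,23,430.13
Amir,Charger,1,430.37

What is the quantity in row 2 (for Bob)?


Row 2: Bob
Column 'quantity' = 38

ANSWER: 38


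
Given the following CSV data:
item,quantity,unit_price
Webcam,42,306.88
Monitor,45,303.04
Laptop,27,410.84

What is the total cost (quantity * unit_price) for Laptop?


Row: Laptop
quantity = 27
unit_price = 410.84
total = 27 * 410.84 = 11092.68

ANSWER: 11092.68


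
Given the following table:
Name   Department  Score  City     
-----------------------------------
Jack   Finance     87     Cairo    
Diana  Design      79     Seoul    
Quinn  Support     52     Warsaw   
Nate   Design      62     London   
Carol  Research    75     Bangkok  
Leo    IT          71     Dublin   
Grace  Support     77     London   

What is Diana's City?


Row 2: Diana
City = Seoul

ANSWER: Seoul


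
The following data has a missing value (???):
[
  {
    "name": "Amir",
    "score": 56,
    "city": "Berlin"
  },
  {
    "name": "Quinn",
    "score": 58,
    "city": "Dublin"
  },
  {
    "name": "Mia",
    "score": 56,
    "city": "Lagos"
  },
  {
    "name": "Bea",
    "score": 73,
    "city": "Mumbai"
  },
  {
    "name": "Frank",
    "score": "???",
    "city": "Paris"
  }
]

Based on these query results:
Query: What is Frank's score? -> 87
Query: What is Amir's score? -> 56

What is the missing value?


The missing value is Frank's score
From query: Frank's score = 87

ANSWER: 87


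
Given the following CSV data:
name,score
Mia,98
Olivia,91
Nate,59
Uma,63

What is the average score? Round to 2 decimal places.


Scores: 98, 91, 59, 63
Sum = 311
Count = 4
Average = 311 / 4 = 77.75

ANSWER: 77.75


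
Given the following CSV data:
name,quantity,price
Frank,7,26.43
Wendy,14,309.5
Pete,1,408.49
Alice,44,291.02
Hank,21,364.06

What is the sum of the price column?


Values in 'price' column:
  Row 1: 26.43
  Row 2: 309.5
  Row 3: 408.49
  Row 4: 291.02
  Row 5: 364.06
Sum = 26.43 + 309.5 + 408.49 + 291.02 + 364.06 = 1399.5

ANSWER: 1399.5


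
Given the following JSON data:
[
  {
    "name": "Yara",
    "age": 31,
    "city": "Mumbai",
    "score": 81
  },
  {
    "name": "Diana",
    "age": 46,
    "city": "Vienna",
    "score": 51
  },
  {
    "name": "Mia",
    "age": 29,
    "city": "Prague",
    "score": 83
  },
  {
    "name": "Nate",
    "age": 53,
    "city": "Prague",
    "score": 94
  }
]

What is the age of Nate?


Looking up record where name = Nate
Record index: 3
Field 'age' = 53

ANSWER: 53


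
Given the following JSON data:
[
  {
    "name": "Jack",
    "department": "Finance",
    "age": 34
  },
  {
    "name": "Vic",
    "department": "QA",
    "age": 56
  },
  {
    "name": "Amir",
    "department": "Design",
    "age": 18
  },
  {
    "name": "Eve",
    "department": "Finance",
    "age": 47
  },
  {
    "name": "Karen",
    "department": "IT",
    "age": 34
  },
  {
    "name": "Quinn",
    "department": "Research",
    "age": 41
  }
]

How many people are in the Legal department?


Scanning records for department = Legal
  No matches found
Count: 0

ANSWER: 0


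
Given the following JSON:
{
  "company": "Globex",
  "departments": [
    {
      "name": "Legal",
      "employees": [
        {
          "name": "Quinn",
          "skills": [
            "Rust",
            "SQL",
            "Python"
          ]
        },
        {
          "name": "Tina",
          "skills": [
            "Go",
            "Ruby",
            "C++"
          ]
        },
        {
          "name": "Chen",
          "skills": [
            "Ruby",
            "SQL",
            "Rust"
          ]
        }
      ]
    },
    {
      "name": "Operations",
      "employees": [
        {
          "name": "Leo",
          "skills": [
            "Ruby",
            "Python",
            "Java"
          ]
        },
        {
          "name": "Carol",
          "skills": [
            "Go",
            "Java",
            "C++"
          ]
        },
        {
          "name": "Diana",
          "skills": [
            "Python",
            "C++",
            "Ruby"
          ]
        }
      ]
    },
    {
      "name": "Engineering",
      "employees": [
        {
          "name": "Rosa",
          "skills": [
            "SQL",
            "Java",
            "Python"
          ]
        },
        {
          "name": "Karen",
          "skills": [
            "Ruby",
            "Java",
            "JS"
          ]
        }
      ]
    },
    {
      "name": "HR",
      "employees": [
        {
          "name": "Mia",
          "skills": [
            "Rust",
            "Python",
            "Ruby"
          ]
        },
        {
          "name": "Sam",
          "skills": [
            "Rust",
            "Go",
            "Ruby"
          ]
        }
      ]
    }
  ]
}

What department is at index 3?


Path: departments[3].name
Value: HR

ANSWER: HR


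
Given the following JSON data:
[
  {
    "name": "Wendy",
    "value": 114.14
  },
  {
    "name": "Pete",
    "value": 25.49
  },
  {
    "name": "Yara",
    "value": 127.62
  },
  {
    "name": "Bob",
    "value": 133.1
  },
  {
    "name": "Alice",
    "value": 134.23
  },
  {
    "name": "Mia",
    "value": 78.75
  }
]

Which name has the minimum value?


Comparing values:
  Wendy: 114.14
  Pete: 25.49
  Yara: 127.62
  Bob: 133.1
  Alice: 134.23
  Mia: 78.75
Minimum: Pete (25.49)

ANSWER: Pete


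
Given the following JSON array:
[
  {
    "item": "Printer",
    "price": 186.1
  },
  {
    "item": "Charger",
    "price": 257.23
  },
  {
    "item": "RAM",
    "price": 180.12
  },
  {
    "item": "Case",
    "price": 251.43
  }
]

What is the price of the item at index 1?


Array index 1 -> Charger
price = 257.23

ANSWER: 257.23


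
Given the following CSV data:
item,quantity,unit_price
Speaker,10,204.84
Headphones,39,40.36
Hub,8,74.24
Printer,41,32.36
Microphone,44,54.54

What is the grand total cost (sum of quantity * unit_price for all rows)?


Computing row totals:
  Speaker: 10 * 204.84 = 2048.4
  Headphones: 39 * 40.36 = 1574.04
  Hub: 8 * 74.24 = 593.92
  Printer: 41 * 32.36 = 1326.76
  Microphone: 44 * 54.54 = 2399.76
Grand total = 2048.4 + 1574.04 + 593.92 + 1326.76 + 2399.76 = 7942.88

ANSWER: 7942.88


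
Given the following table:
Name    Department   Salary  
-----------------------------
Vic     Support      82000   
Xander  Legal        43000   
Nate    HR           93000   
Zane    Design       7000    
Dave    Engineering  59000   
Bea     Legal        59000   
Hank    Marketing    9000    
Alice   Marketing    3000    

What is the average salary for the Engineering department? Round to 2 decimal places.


Engineering department members:
  Dave: 59000
Sum = 59000
Count = 1
Average = 59000 / 1 = 59000.00

ANSWER: 59000.00


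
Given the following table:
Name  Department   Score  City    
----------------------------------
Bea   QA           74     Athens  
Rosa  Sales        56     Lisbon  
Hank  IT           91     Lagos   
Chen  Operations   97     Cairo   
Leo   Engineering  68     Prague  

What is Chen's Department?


Row 4: Chen
Department = Operations

ANSWER: Operations


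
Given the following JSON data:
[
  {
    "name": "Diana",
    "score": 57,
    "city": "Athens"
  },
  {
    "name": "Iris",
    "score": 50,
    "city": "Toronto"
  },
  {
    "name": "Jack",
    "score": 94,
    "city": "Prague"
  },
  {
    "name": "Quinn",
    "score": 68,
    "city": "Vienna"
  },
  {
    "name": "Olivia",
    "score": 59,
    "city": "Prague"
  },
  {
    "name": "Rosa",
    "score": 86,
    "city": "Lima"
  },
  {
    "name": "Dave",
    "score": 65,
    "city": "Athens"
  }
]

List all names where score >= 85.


Filtering records where score >= 85:
  Diana (score=57) -> no
  Iris (score=50) -> no
  Jack (score=94) -> YES
  Quinn (score=68) -> no
  Olivia (score=59) -> no
  Rosa (score=86) -> YES
  Dave (score=65) -> no


ANSWER: Jack, Rosa


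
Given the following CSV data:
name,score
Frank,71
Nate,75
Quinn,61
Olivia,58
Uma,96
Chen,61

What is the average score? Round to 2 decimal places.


Scores: 71, 75, 61, 58, 96, 61
Sum = 422
Count = 6
Average = 422 / 6 = 70.33

ANSWER: 70.33


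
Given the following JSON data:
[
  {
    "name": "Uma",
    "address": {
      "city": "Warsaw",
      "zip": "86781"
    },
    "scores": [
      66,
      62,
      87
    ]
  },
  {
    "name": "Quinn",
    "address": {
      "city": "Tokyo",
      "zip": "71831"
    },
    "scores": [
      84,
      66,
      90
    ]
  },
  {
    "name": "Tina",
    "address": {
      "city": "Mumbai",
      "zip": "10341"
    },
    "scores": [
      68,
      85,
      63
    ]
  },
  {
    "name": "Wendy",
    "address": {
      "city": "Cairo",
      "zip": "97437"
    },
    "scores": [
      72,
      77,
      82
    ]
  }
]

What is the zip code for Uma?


Path: records[0].address.zip
Value: 86781

ANSWER: 86781


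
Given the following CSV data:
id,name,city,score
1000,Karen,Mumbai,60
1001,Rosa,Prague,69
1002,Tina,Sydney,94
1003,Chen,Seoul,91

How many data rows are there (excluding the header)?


Counting rows (excluding header):
Header: id,name,city,score
Data rows: 4

ANSWER: 4


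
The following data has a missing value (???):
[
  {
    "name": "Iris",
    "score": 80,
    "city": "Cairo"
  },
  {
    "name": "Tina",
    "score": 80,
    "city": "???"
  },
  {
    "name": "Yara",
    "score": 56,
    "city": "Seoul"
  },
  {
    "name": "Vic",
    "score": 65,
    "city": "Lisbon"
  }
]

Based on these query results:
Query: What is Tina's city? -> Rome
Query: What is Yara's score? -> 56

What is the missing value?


The missing value is Tina's city
From query: Tina's city = Rome

ANSWER: Rome


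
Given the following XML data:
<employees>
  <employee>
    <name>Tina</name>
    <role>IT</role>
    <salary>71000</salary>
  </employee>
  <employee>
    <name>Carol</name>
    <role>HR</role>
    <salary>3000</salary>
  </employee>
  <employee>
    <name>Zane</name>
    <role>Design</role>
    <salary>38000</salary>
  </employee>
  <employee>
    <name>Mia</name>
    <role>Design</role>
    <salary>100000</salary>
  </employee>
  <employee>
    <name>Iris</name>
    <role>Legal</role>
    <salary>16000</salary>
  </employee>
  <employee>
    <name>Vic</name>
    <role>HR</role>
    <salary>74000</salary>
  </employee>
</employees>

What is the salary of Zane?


Searching for <employee> with <name>Zane</name>
Found at position 3
<salary>38000</salary>

ANSWER: 38000


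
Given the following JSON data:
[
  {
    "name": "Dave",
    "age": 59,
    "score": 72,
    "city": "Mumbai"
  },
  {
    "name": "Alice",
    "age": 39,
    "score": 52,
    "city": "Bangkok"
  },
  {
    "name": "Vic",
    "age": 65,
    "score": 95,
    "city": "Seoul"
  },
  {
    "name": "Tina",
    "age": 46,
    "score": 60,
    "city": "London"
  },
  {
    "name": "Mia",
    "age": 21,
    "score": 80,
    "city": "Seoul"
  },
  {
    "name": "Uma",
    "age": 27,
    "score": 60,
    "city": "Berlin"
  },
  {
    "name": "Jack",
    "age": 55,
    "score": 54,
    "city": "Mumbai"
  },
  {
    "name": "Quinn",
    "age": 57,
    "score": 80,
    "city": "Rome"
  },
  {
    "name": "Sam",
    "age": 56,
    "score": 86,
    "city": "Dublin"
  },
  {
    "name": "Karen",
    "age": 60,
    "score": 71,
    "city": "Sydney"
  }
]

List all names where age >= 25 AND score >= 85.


Checking both conditions:
  Dave (age=59, score=72) -> no
  Alice (age=39, score=52) -> no
  Vic (age=65, score=95) -> YES
  Tina (age=46, score=60) -> no
  Mia (age=21, score=80) -> no
  Uma (age=27, score=60) -> no
  Jack (age=55, score=54) -> no
  Quinn (age=57, score=80) -> no
  Sam (age=56, score=86) -> YES
  Karen (age=60, score=71) -> no


ANSWER: Vic, Sam


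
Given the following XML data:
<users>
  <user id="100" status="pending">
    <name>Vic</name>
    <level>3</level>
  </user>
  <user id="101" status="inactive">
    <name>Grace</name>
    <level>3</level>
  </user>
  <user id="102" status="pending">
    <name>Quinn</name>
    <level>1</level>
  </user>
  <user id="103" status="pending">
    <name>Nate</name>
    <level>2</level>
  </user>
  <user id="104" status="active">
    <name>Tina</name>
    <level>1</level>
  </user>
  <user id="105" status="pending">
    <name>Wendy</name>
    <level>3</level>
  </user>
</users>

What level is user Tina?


Finding user: Tina
<level>1</level>

ANSWER: 1


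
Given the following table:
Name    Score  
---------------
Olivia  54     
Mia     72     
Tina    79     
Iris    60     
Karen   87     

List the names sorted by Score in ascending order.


Sorting by Score (ascending):
  Olivia: 54
  Iris: 60
  Mia: 72
  Tina: 79
  Karen: 87


ANSWER: Olivia, Iris, Mia, Tina, Karen


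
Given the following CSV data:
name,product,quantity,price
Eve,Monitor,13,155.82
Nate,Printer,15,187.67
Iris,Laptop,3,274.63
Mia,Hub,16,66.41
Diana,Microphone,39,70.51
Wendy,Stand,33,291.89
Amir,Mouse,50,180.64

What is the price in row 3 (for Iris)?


Row 3: Iris
Column 'price' = 274.63

ANSWER: 274.63


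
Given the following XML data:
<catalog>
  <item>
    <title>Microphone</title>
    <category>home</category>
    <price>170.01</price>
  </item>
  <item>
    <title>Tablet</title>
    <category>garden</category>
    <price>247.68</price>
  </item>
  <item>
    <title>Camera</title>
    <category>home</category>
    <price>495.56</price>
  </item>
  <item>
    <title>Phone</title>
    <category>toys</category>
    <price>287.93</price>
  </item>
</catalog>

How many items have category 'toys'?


Scanning <item> elements for <category>toys</category>:
  Item 4: Phone -> MATCH
Count: 1

ANSWER: 1


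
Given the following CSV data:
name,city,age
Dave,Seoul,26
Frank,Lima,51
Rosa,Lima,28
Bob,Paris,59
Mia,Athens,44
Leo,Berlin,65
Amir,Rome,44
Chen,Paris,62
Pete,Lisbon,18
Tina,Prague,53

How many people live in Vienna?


Scanning city column for 'Vienna':
Total matches: 0

ANSWER: 0
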